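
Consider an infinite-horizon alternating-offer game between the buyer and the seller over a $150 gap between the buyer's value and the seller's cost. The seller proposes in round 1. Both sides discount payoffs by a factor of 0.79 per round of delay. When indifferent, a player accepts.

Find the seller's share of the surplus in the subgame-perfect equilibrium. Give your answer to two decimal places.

83.80

Let x be the seller's share when the seller proposes and y be the buyer's share when the buyer proposes.
The buyer accepts iff offered ≥ 0.79·y, so x = 150 − 0.79y. Symmetrically y = 150 − 0.79x.
Substituting: x = 150 − 0.79(150 − 0.79x), giving x(1 − 0.79·0.79) = 150(1 − 0.79).
So x = 150 × 0.21 / 0.3759 ≈ 83.7989, and the buyer receives 150 − x ≈ 66.2011.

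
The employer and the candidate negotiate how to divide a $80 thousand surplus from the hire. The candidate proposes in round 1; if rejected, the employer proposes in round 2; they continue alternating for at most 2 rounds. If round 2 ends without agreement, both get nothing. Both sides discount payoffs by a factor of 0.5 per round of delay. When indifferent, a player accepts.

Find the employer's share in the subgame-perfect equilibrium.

Solve by backward induction from round 2.
Round 2 (the employer proposes): rejection yields 0 for the candidate; the employer offers 0 and keeps 80.
Round 1 (the candidate proposes): the employer can get 80 next round, worth 0.5 × 80 = 40 now. The candidate offers 40 and keeps 80 − 40 = 40.

40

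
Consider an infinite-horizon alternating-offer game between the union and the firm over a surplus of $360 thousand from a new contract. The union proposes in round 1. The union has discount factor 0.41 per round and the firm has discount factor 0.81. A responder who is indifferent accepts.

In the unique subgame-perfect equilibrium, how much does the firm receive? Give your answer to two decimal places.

257.59

Let x be the union's share when the union proposes and y be the firm's share when the firm proposes.
The firm accepts iff offered ≥ 0.81·y, so x = 360 − 0.81y. Symmetrically y = 360 − 0.41x.
Substituting: x = 360 − 0.81(360 − 0.41x), giving x(1 − 0.41·0.81) = 360(1 − 0.81).
So x = 360 × 0.19 / 0.6679 ≈ 102.4105, and the firm receives 360 − x ≈ 257.5895.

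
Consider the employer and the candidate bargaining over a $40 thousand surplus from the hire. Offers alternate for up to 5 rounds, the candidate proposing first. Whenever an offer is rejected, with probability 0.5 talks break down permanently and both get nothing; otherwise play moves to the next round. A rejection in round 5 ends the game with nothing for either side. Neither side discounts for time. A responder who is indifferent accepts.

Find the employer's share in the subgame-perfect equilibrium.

By backward induction:
Round 5 (the candidate proposes): rejection yields 0 for the employer; the candidate offers 0 and keeps 40.
Round 4 (the employer proposes): rejecting gives the candidate an expected 0.5 × 40 = 20, so the employer offers 20, keeping 20.
Round 3 (the candidate proposes): rejecting gives the employer an expected 0.5 × 20 = 10; the candidate offers that and keeps 30.
Round 2 (the employer proposes): rejecting gives the candidate an expected 0.5 × 30 = 15. The employer offers 15 and keeps 40 − 15 = 25.
Round 1 (the candidate proposes): rejecting gives the employer an expected 0.5 × 25 = 12.5, so the candidate offers 12.5, keeping 27.5.

12.5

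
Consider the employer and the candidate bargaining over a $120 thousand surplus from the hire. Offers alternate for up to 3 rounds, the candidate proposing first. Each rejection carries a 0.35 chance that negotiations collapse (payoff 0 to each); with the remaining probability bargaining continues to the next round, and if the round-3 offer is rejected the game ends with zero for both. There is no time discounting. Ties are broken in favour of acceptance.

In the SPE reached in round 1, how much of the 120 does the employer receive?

27.3

Round 3 (the candidate proposes): the employer will accept anything ≥ 0, so the candidate offers 0 and keeps 120.
Round 2 (the employer proposes): rejecting gives the candidate an expected 0.65 × 120 = 78; the employer offers that and keeps 42.
Round 1 (the candidate proposes): rejecting gives the employer an expected 0.65 × 42 = 27.3. The candidate offers 27.3 and keeps 120 − 27.3 = 92.7.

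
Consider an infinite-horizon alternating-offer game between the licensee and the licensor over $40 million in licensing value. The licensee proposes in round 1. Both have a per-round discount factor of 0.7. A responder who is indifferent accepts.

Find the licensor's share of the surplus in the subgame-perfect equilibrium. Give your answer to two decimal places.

16.47

In a stationary SPE each proposer offers the other exactly their discounted continuation value.
If the licensee keeps x when proposing and the licensor keeps y when proposing, then x = 40 − 0.7y and y = 40 − 0.7x.
Solving: x = 40(1 − 0.7) / (1 − 0.7·0.7) = 12 / 0.51 ≈ 23.5294.
The licensor gets 40 − 23.5294 ≈ 16.4706.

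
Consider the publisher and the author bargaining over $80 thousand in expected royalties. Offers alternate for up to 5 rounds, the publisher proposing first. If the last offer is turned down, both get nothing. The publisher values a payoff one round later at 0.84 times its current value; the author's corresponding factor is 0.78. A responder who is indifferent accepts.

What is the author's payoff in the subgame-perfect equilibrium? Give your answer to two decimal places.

Round 5 (the publisher proposes): rejection yields 0 for the author; the publisher offers 0 and keeps 80.
Round 4 (the author proposes): the publisher can get 80 next round, worth 0.84 × 80 = 67.2 now. The author offers 67.2 and keeps 80 − 67.2 = 12.8.
Round 3 (the publisher proposes): the author can get 12.8 next round, worth 0.78 × 12.8 = 9.984 now; the publisher offers that and keeps 70.016.
Round 2 (the author proposes): the publisher can get 70.016 next round, worth 0.84 × 70.016 = 58.81344 now. The author offers 58.81344 and keeps 80 − 58.81344 = 21.18656.
Round 1 (the publisher proposes): the author can get 21.18656 next round, worth 0.78 × 21.18656 = 16.5255168 now. The publisher offers 16.5255168 and keeps 80 − 16.5255168 = 63.4744832.

16.53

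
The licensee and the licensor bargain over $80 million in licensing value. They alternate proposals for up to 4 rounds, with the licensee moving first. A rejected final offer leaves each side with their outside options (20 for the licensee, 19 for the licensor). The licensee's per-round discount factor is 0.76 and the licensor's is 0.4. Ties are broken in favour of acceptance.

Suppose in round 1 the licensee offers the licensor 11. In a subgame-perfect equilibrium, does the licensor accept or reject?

Round 4 (the licensor proposes): the licensee gets 20 if talks fail, so the licensor offers 20 and keeps 60.
Round 3 (the licensee proposes): the licensor can get 60 next round, worth 0.4 × 60 = 24 now. The licensee offers 24 and keeps 80 − 24 = 56.
Round 2 (the licensor proposes): the licensee can get 56 next round, worth 0.76 × 56 = 42.56 now. The licensor offers 42.56 and keeps 80 − 42.56 = 37.44.
So by rejecting in round 1, the licensor gets 37.44 next round, worth 0.4 × 37.44 = 14.976 now.
Offer 11 < 14.976, so the licensor rejects.

Reject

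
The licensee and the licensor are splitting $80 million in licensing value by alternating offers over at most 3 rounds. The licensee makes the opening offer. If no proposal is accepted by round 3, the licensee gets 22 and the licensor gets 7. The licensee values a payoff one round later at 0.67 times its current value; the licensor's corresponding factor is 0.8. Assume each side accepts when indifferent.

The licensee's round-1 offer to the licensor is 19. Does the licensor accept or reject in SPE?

Round 3 (the licensee proposes): the licensor gets 7 if talks fail, so the licensee offers 7 and keeps 73.
Round 2 (the licensor proposes): the licensee can get 73 next round, worth 0.67 × 73 = 48.91 now. The licensor offers 48.91 and keeps 80 − 48.91 = 31.09.
So by rejecting in round 1, the licensor gets 31.09 next round, worth 0.8 × 31.09 = 24.872 now.
Offer 19 < 24.872, so the licensor rejects.

Reject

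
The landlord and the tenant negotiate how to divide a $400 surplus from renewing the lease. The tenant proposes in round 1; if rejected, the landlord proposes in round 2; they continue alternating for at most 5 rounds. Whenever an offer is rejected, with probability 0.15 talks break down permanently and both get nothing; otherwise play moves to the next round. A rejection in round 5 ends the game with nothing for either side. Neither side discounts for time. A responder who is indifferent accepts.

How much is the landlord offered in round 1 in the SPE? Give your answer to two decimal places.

87.85

By backward induction:
Round 5 (the tenant proposes): the landlord will accept anything ≥ 0, so the tenant offers 0 and keeps 400.
Round 4 (the landlord proposes): rejecting gives the tenant an expected 0.85 × 400 = 340, so the landlord offers 340, keeping 60.
Round 3 (the tenant proposes): rejecting gives the landlord an expected 0.85 × 60 = 51. The tenant offers 51 and keeps 400 − 51 = 349.
Round 2 (the landlord proposes): rejecting gives the tenant an expected 0.85 × 349 = 296.65. The landlord offers 296.65 and keeps 400 − 296.65 = 103.35.
Round 1 (the tenant proposes): rejecting gives the landlord an expected 0.85 × 103.35 = 87.8475, so the tenant offers 87.8475, keeping 312.1525.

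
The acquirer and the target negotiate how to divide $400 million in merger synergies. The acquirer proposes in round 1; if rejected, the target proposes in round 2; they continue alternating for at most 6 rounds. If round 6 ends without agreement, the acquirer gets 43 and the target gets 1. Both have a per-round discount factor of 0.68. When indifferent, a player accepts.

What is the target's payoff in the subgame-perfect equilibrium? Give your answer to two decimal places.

Round 6 (the target proposes): the acquirer gets 43 if talks fail, so the target offers 43 and keeps 357.
Round 5 (the acquirer proposes): the target can get 357 next round, worth 0.68 × 357 = 242.76 now; the acquirer offers that and keeps 157.24.
Round 4 (the target proposes): the acquirer can get 157.24 next round, worth 0.68 × 157.24 = 106.9232 now; the target offers that and keeps 293.0768.
Round 3 (the acquirer proposes): the target can get 293.0768 next round, worth 0.68 × 293.0768 = 199.292224 now. The acquirer offers 199.292224 and keeps 400 − 199.292224 = 200.707776.
Round 2 (the target proposes): the acquirer can get 200.707776 next round, worth 0.68 × 200.707776 = 136.48128768 now. The target offers 136.48128768 and keeps 400 − 136.48128768 = 263.51871232.
Round 1 (the acquirer proposes): the target can get 263.51871232 next round, worth 0.68 × 263.51871232 = 179.1927243776 now; the acquirer offers that and keeps 220.8072756224.

179.19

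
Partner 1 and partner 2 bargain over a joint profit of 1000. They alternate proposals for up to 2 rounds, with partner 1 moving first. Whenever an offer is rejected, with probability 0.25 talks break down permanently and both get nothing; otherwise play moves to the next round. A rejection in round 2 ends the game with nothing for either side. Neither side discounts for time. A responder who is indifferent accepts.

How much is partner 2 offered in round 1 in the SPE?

750

Round 2 (partner 2 proposes): partner 1 will accept anything ≥ 0, so partner 2 offers 0 and keeps 1000.
Round 1 (partner 1 proposes): rejecting gives partner 2 an expected 0.75 × 1000 = 750; partner 1 offers that and keeps 250.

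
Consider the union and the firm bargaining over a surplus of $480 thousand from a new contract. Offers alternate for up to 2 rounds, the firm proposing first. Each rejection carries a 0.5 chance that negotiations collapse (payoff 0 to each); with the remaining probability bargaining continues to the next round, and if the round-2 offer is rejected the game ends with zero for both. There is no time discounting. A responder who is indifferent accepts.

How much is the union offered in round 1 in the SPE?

Round 2 (the union proposes): the firm will accept anything ≥ 0, so the union offers 0 and keeps 480.
Round 1 (the firm proposes): rejecting gives the union an expected 0.5 × 480 = 240. The firm offers 240 and keeps 480 − 240 = 240.

240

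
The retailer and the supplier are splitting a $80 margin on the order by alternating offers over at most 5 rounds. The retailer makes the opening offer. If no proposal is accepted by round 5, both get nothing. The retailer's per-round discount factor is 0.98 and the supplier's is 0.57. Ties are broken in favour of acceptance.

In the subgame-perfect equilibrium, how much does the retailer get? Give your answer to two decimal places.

78.58

Round 5 (the retailer proposes): rejection yields 0 for the supplier; the retailer offers 0 and keeps 80.
Round 4 (the supplier proposes): the retailer can get 80 next round, worth 0.98 × 80 = 78.4 now. The supplier offers 78.4 and keeps 80 − 78.4 = 1.6.
Round 3 (the retailer proposes): the supplier can get 1.6 next round, worth 0.57 × 1.6 = 0.912 now, so the retailer offers 0.912, keeping 79.088.
Round 2 (the supplier proposes): the retailer can get 79.088 next round, worth 0.98 × 79.088 = 77.50624 now, so the supplier offers 77.50624, keeping 2.49376.
Round 1 (the retailer proposes): the supplier can get 2.49376 next round, worth 0.57 × 2.49376 = 1.4214432 now; the retailer offers that and keeps 78.5785568.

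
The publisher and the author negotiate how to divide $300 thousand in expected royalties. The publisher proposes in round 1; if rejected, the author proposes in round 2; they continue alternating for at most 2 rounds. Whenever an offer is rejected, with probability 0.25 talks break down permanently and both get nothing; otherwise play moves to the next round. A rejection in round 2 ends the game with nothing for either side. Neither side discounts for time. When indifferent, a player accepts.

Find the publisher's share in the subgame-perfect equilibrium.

75

Round 2 (the author proposes): the publisher will accept anything ≥ 0, so the author offers 0 and keeps 300.
Round 1 (the publisher proposes): rejecting gives the author an expected 0.75 × 300 = 225. The publisher offers 225 and keeps 300 − 225 = 75.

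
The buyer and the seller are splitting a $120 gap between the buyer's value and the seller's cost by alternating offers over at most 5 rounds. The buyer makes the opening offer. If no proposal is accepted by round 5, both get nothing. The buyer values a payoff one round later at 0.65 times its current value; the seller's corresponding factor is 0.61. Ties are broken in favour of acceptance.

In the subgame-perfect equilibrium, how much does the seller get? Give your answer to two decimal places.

Round 5 (the buyer proposes): rejection yields 0 for the seller; the buyer offers 0 and keeps 120.
Round 4 (the seller proposes): the buyer can get 120 next round, worth 0.65 × 120 = 78 now, so the seller offers 78, keeping 42.
Round 3 (the buyer proposes): the seller can get 42 next round, worth 0.61 × 42 = 25.62 now. The buyer offers 25.62 and keeps 120 − 25.62 = 94.38.
Round 2 (the seller proposes): the buyer can get 94.38 next round, worth 0.65 × 94.38 = 61.347 now, so the seller offers 61.347, keeping 58.653.
Round 1 (the buyer proposes): the seller can get 58.653 next round, worth 0.61 × 58.653 = 35.77833 now; the buyer offers that and keeps 84.22167.

35.78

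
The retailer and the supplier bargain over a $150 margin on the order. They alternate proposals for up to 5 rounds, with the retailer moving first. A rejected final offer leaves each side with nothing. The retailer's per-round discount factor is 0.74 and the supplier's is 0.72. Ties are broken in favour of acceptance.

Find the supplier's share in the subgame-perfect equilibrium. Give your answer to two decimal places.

43.04

Work backward from the last round.
Round 5 (the retailer proposes): rejection yields 0 for the supplier; the retailer offers 0 and keeps 150.
Round 4 (the supplier proposes): the retailer can get 150 next round, worth 0.74 × 150 = 111 now, so the supplier offers 111, keeping 39.
Round 3 (the retailer proposes): the supplier can get 39 next round, worth 0.72 × 39 = 28.08 now. The retailer offers 28.08 and keeps 150 − 28.08 = 121.92.
Round 2 (the supplier proposes): the retailer can get 121.92 next round, worth 0.74 × 121.92 = 90.2208 now, so the supplier offers 90.2208, keeping 59.7792.
Round 1 (the retailer proposes): the supplier can get 59.7792 next round, worth 0.72 × 59.7792 = 43.041024 now. The retailer offers 43.041024 and keeps 150 − 43.041024 = 106.958976.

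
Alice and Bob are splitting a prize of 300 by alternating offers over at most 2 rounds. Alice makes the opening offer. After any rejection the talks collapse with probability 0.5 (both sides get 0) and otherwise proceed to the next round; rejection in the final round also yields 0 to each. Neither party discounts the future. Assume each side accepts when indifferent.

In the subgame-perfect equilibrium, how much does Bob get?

150

Round 2 (Bob proposes): Alice will accept anything ≥ 0, so Bob offers 0 and keeps 300.
Round 1 (Alice proposes): rejecting gives Bob an expected 0.5 × 300 = 150, so Alice offers 150, keeping 150.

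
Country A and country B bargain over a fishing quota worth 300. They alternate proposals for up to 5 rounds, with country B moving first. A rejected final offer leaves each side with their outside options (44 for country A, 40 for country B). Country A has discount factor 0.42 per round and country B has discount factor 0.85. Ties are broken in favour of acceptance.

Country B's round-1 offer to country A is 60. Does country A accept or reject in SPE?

Work out country A's continuation value if the offer is rejected.
Round 5 (country B proposes): country A gets 44 if talks fail, so country B offers 44 and keeps 256.
Round 4 (country A proposes): country B can get 256 next round, worth 0.85 × 256 = 217.6 now. Country A offers 217.6 and keeps 300 − 217.6 = 82.4.
Round 3 (country B proposes): country A can get 82.4 next round, worth 0.42 × 82.4 = 34.608 now. Country B offers 34.608 and keeps 300 − 34.608 = 265.392.
Round 2 (country A proposes): country B can get 265.392 next round, worth 0.85 × 265.392 = 225.5832 now; country A offers that and keeps 74.4168.
So by rejecting in round 1, country A gets 74.4168 next round, worth 0.42 × 74.4168 = 31.255056 now.
Offer 60 ≥ 31.255056, so country A accepts.

Accept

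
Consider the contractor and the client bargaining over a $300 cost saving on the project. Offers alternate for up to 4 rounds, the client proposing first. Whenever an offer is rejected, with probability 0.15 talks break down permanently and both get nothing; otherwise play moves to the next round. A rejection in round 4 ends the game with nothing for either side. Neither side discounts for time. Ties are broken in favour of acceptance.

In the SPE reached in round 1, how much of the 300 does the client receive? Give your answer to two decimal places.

77.51

By backward induction:
Round 4 (the contractor proposes): rejection yields 0 for the client; the contractor offers 0 and keeps 300.
Round 3 (the client proposes): rejecting gives the contractor an expected 0.85 × 300 = 255. The client offers 255 and keeps 300 − 255 = 45.
Round 2 (the contractor proposes): rejecting gives the client an expected 0.85 × 45 = 38.25; the contractor offers that and keeps 261.75.
Round 1 (the client proposes): rejecting gives the contractor an expected 0.85 × 261.75 = 222.4875, so the client offers 222.4875, keeping 77.5125.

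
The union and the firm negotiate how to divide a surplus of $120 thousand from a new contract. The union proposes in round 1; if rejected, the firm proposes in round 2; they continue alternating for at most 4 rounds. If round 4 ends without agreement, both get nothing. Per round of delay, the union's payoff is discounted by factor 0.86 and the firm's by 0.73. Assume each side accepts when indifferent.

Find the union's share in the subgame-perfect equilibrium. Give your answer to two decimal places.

52.74

Round 4 (the firm proposes): the union will accept anything ≥ 0, so the firm offers 0 and keeps 120.
Round 3 (the union proposes): the firm can get 120 next round, worth 0.73 × 120 = 87.6 now; the union offers that and keeps 32.4.
Round 2 (the firm proposes): the union can get 32.4 next round, worth 0.86 × 32.4 = 27.864 now; the firm offers that and keeps 92.136.
Round 1 (the union proposes): the firm can get 92.136 next round, worth 0.73 × 92.136 = 67.25928 now, so the union offers 67.25928, keeping 52.74072.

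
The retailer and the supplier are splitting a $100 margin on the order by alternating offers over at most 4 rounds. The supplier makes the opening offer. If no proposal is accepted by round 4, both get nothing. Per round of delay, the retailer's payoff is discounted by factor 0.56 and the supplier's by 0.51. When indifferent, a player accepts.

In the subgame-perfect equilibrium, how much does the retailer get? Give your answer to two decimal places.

43.43

Solve by backward induction from round 4.
Round 4 (the retailer proposes): rejection yields 0 for the supplier; the retailer offers 0 and keeps 100.
Round 3 (the supplier proposes): the retailer can get 100 next round, worth 0.56 × 100 = 56 now. The supplier offers 56 and keeps 100 − 56 = 44.
Round 2 (the retailer proposes): the supplier can get 44 next round, worth 0.51 × 44 = 22.44 now; the retailer offers that and keeps 77.56.
Round 1 (the supplier proposes): the retailer can get 77.56 next round, worth 0.56 × 77.56 = 43.4336 now. The supplier offers 43.4336 and keeps 100 − 43.4336 = 56.5664.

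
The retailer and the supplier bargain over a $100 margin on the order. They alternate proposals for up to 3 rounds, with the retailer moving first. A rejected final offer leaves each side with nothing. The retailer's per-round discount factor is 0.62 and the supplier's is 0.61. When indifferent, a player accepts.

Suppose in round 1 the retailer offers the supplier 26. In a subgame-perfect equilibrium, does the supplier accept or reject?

Accept

Work out the supplier's continuation value if the offer is rejected.
Round 3 (the retailer proposes): the supplier will accept anything ≥ 0, so the retailer offers 0 and keeps 100.
Round 2 (the supplier proposes): the retailer can get 100 next round, worth 0.62 × 100 = 62 now. The supplier offers 62 and keeps 100 − 62 = 38.
So by rejecting in round 1, the supplier gets 38 next round, worth 0.61 × 38 = 23.18 now.
Offer 26 ≥ 23.18, so the supplier accepts.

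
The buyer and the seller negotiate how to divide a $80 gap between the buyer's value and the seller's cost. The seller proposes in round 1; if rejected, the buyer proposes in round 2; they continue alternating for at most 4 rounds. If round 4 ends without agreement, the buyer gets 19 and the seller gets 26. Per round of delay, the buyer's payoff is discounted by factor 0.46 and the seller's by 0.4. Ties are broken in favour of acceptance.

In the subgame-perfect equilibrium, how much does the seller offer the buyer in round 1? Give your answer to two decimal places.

Round 4 (the buyer proposes): the seller gets 26 if talks fail, so the buyer offers 26 and keeps 54.
Round 3 (the seller proposes): the buyer can get 54 next round, worth 0.46 × 54 = 24.84 now, so the seller offers 24.84, keeping 55.16.
Round 2 (the buyer proposes): the seller can get 55.16 next round, worth 0.4 × 55.16 = 22.064 now; the buyer offers that and keeps 57.936.
Round 1 (the seller proposes): the buyer can get 57.936 next round, worth 0.46 × 57.936 = 26.65056 now; the seller offers that and keeps 53.34944.

26.65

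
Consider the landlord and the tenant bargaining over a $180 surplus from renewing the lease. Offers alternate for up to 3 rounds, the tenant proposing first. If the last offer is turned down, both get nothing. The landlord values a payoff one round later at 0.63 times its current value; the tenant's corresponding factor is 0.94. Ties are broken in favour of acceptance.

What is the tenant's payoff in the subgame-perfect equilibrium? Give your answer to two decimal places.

173.20

Round 3 (the tenant proposes): the landlord will accept anything ≥ 0, so the tenant offers 0 and keeps 180.
Round 2 (the landlord proposes): the tenant can get 180 next round, worth 0.94 × 180 = 169.2 now, so the landlord offers 169.2, keeping 10.8.
Round 1 (the tenant proposes): the landlord can get 10.8 next round, worth 0.63 × 10.8 = 6.804 now; the tenant offers that and keeps 173.196.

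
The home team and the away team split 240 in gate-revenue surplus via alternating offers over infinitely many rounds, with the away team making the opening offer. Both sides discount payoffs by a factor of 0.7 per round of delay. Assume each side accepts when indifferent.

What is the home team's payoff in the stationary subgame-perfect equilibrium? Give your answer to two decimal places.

In a stationary SPE each proposer offers the other exactly their discounted continuation value.
If the away team keeps x when proposing and the home team keeps y when proposing, then x = 240 − 0.7y and y = 240 − 0.7x.
Solving: x = 240(1 − 0.7) / (1 − 0.7·0.7) = 72 / 0.51 ≈ 141.1765.
The home team gets 240 − 141.1765 ≈ 98.8235.

98.82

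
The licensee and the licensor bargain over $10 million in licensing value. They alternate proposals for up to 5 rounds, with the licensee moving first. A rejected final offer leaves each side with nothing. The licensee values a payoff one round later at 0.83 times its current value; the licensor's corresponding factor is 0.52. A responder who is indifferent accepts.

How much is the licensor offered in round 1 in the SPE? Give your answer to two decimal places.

1.27

Solve by backward induction from round 5.
Round 5 (the licensee proposes): the licensor will accept anything ≥ 0, so the licensee offers 0 and keeps 10.
Round 4 (the licensor proposes): the licensee can get 10 next round, worth 0.83 × 10 = 8.3 now. The licensor offers 8.3 and keeps 10 − 8.3 = 1.7.
Round 3 (the licensee proposes): the licensor can get 1.7 next round, worth 0.52 × 1.7 = 0.884 now. The licensee offers 0.884 and keeps 10 − 0.884 = 9.116.
Round 2 (the licensor proposes): the licensee can get 9.116 next round, worth 0.83 × 9.116 = 7.56628 now. The licensor offers 7.56628 and keeps 10 − 7.56628 = 2.43372.
Round 1 (the licensee proposes): the licensor can get 2.43372 next round, worth 0.52 × 2.43372 = 1.2655344 now, so the licensee offers 1.2655344, keeping 8.7344656.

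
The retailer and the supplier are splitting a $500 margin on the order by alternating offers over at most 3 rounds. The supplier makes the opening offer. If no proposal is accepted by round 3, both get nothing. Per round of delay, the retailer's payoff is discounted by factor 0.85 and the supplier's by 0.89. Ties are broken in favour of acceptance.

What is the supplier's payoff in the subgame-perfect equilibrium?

Work backward from the last round.
Round 3 (the supplier proposes): the retailer will accept anything ≥ 0, so the supplier offers 0 and keeps 500.
Round 2 (the retailer proposes): the supplier can get 500 next round, worth 0.89 × 500 = 445 now, so the retailer offers 445, keeping 55.
Round 1 (the supplier proposes): the retailer can get 55 next round, worth 0.85 × 55 = 46.75 now; the supplier offers that and keeps 453.25.

453.25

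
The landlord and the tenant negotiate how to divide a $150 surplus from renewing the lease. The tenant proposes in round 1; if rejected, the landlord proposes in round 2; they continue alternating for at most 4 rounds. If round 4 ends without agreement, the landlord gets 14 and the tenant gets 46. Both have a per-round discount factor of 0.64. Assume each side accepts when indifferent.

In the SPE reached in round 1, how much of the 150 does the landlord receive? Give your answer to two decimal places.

61.82

Round 4 (the landlord proposes): the tenant gets 46 if talks fail, so the landlord offers 46 and keeps 104.
Round 3 (the tenant proposes): the landlord can get 104 next round, worth 0.64 × 104 = 66.56 now. The tenant offers 66.56 and keeps 150 − 66.56 = 83.44.
Round 2 (the landlord proposes): the tenant can get 83.44 next round, worth 0.64 × 83.44 = 53.4016 now; the landlord offers that and keeps 96.5984.
Round 1 (the tenant proposes): the landlord can get 96.5984 next round, worth 0.64 × 96.5984 = 61.822976 now, so the tenant offers 61.822976, keeping 88.177024.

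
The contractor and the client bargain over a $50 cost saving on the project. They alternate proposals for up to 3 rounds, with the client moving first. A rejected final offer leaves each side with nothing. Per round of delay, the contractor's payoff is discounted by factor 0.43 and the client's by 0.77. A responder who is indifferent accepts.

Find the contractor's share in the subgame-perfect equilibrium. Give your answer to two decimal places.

Work backward from the last round.
Round 3 (the client proposes): rejection yields 0 for the contractor; the client offers 0 and keeps 50.
Round 2 (the contractor proposes): the client can get 50 next round, worth 0.77 × 50 = 38.5 now; the contractor offers that and keeps 11.5.
Round 1 (the client proposes): the contractor can get 11.5 next round, worth 0.43 × 11.5 = 4.945 now. The client offers 4.945 and keeps 50 − 4.945 = 45.055.

4.95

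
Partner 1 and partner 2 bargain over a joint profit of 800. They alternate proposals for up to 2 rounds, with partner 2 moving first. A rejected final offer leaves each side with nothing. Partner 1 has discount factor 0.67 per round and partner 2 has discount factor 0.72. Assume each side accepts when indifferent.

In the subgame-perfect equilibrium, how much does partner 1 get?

Round 2 (partner 1 proposes): rejection yields 0 for partner 2; partner 1 offers 0 and keeps 800.
Round 1 (partner 2 proposes): partner 1 can get 800 next round, worth 0.67 × 800 = 536 now. Partner 2 offers 536 and keeps 800 − 536 = 264.

536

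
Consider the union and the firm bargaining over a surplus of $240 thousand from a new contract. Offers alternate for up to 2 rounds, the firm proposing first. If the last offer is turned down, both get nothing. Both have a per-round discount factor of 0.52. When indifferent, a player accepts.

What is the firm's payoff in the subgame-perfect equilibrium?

Round 2 (the union proposes): rejection yields 0 for the firm; the union offers 0 and keeps 240.
Round 1 (the firm proposes): the union can get 240 next round, worth 0.52 × 240 = 124.8 now. The firm offers 124.8 and keeps 240 − 124.8 = 115.2.

115.2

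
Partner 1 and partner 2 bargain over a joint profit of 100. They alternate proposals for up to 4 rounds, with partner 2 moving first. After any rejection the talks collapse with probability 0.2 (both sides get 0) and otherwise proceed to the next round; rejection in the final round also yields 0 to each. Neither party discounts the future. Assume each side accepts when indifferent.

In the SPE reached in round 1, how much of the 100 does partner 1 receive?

67.2

By backward induction:
Round 4 (partner 1 proposes): rejection yields 0 for partner 2; partner 1 offers 0 and keeps 100.
Round 3 (partner 2 proposes): rejecting gives partner 1 an expected 0.8 × 100 = 80, so partner 2 offers 80, keeping 20.
Round 2 (partner 1 proposes): rejecting gives partner 2 an expected 0.8 × 20 = 16, so partner 1 offers 16, keeping 84.
Round 1 (partner 2 proposes): rejecting gives partner 1 an expected 0.8 × 84 = 67.2, so partner 2 offers 67.2, keeping 32.8.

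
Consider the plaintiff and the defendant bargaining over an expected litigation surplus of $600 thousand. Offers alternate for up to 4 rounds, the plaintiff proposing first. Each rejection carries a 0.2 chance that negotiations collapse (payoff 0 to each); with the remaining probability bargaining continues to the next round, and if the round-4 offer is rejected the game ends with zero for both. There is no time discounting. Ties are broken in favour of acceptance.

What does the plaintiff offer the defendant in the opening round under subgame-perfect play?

403.2

Round 4 (the defendant proposes): the plaintiff will accept anything ≥ 0, so the defendant offers 0 and keeps 600.
Round 3 (the plaintiff proposes): rejecting gives the defendant an expected 0.8 × 600 = 480, so the plaintiff offers 480, keeping 120.
Round 2 (the defendant proposes): rejecting gives the plaintiff an expected 0.8 × 120 = 96; the defendant offers that and keeps 504.
Round 1 (the plaintiff proposes): rejecting gives the defendant an expected 0.8 × 504 = 403.2, so the plaintiff offers 403.2, keeping 196.8.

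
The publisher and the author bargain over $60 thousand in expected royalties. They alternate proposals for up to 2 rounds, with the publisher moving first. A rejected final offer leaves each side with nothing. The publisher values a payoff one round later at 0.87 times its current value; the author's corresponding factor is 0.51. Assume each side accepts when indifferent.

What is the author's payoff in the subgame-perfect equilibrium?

Round 2 (the author proposes): rejection yields 0 for the publisher; the author offers 0 and keeps 60.
Round 1 (the publisher proposes): the author can get 60 next round, worth 0.51 × 60 = 30.6 now, so the publisher offers 30.6, keeping 29.4.

30.6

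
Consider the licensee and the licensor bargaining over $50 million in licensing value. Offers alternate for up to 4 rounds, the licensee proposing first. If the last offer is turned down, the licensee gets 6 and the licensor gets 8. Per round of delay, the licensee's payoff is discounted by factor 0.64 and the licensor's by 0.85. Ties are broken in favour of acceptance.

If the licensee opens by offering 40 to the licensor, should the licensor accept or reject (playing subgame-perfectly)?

Work out the licensor's continuation value if the offer is rejected.
Round 4 (the licensor proposes): the licensee gets 6 if talks fail, so the licensor offers 6 and keeps 44.
Round 3 (the licensee proposes): the licensor can get 44 next round, worth 0.85 × 44 = 37.4 now. The licensee offers 37.4 and keeps 50 − 37.4 = 12.6.
Round 2 (the licensor proposes): the licensee can get 12.6 next round, worth 0.64 × 12.6 = 8.064 now. The licensor offers 8.064 and keeps 50 − 8.064 = 41.936.
So by rejecting in round 1, the licensor gets 41.936 next round, worth 0.85 × 41.936 = 35.6456 now.
Offer 40 ≥ 35.6456, so the licensor accepts.

Accept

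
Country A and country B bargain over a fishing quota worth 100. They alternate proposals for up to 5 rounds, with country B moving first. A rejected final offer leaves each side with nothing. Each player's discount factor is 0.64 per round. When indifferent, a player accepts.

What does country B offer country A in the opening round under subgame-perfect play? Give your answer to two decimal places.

Round 5 (country B proposes): rejection yields 0 for country A; country B offers 0 and keeps 100.
Round 4 (country A proposes): country B can get 100 next round, worth 0.64 × 100 = 64 now; country A offers that and keeps 36.
Round 3 (country B proposes): country A can get 36 next round, worth 0.64 × 36 = 23.04 now; country B offers that and keeps 76.96.
Round 2 (country A proposes): country B can get 76.96 next round, worth 0.64 × 76.96 = 49.2544 now; country A offers that and keeps 50.7456.
Round 1 (country B proposes): country A can get 50.7456 next round, worth 0.64 × 50.7456 = 32.477184 now, so country B offers 32.477184, keeping 67.522816.

32.48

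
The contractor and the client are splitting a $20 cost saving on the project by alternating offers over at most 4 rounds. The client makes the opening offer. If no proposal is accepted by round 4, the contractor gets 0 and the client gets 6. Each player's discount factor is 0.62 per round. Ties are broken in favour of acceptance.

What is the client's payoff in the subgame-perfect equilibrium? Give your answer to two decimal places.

By backward induction:
Round 4 (the contractor proposes): the client gets 6 if talks fail, so the contractor offers 6 and keeps 14.
Round 3 (the client proposes): the contractor can get 14 next round, worth 0.62 × 14 = 8.68 now. The client offers 8.68 and keeps 20 − 8.68 = 11.32.
Round 2 (the contractor proposes): the client can get 11.32 next round, worth 0.62 × 11.32 = 7.0184 now, so the contractor offers 7.0184, keeping 12.9816.
Round 1 (the client proposes): the contractor can get 12.9816 next round, worth 0.62 × 12.9816 = 8.048592 now. The client offers 8.048592 and keeps 20 − 8.048592 = 11.951408.

11.95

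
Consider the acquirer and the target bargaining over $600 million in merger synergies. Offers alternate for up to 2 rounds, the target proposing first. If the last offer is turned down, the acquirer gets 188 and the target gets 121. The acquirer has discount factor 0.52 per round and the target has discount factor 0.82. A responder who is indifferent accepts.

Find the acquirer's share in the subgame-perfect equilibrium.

249.08

Round 2 (the acquirer proposes): the target gets 121 if talks fail, so the acquirer offers 121 and keeps 479.
Round 1 (the target proposes): the acquirer can get 479 next round, worth 0.52 × 479 = 249.08 now; the target offers that and keeps 350.92.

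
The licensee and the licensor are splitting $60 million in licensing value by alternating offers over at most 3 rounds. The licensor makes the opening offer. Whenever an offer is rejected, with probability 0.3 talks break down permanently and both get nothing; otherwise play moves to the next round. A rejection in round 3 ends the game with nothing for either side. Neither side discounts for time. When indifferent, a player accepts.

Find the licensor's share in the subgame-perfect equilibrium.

Round 3 (the licensor proposes): rejection yields 0 for the licensee; the licensor offers 0 and keeps 60.
Round 2 (the licensee proposes): rejecting gives the licensor an expected 0.7 × 60 = 42, so the licensee offers 42, keeping 18.
Round 1 (the licensor proposes): rejecting gives the licensee an expected 0.7 × 18 = 12.6, so the licensor offers 12.6, keeping 47.4.

47.4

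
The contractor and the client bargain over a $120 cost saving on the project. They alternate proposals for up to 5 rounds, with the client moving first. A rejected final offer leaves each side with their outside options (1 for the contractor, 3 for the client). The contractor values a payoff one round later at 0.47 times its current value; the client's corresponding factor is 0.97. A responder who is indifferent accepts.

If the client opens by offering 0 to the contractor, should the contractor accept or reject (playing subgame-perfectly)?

Round 5 (the client proposes): the contractor gets 1 if talks fail, so the client offers 1 and keeps 119.
Round 4 (the contractor proposes): the client can get 119 next round, worth 0.97 × 119 = 115.43 now; the contractor offers that and keeps 4.57.
Round 3 (the client proposes): the contractor can get 4.57 next round, worth 0.47 × 4.57 = 2.1479 now; the client offers that and keeps 117.8521.
Round 2 (the contractor proposes): the client can get 117.8521 next round, worth 0.97 × 117.8521 = 114.316537 now, so the contractor offers 114.316537, keeping 5.683463.
So by rejecting in round 1, the contractor gets 5.683463 next round, worth 0.47 × 5.683463 = 2.67122761 now.
Offer 0 < 2.67122761, so the contractor rejects.

Reject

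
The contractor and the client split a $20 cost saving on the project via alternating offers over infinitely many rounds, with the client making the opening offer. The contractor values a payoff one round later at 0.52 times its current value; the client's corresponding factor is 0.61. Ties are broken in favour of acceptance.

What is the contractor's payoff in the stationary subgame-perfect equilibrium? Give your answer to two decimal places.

Let x be the client's share when the client proposes and y be the contractor's share when the contractor proposes.
The contractor accepts iff offered ≥ 0.52·y, so x = 20 − 0.52y. Symmetrically y = 20 − 0.61x.
Substituting: x = 20 − 0.52(20 − 0.61x), giving x(1 − 0.61·0.52) = 20(1 − 0.52).
So x = 20 × 0.48 / 0.6828 ≈ 14.0598, and the contractor receives 20 − x ≈ 5.9402.

5.94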